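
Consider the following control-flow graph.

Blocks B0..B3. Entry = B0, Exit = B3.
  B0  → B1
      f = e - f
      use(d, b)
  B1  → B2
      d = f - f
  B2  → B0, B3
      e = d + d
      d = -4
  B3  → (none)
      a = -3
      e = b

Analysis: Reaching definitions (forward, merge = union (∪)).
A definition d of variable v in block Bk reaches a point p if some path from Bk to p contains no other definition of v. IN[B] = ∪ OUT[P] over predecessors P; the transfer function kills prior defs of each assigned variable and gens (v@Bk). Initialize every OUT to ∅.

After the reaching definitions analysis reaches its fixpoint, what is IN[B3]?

Fixpoint table:
  B0:   IN={d@B2, e@B2, f@B0}   OUT={d@B2, e@B2, f@B0}
  B1:   IN={d@B2, e@B2, f@B0}   OUT={d@B1, e@B2, f@B0}
  B2:   IN={d@B1, e@B2, f@B0}   OUT={d@B2, e@B2, f@B0}
  B3:   IN={d@B2, e@B2, f@B0}   OUT={a@B3, d@B2, e@B3, f@B0}

Merge at B3: IN[B3] = OUT[B2] = {d@B2, e@B2, f@B0}

Answer: {d@B2, e@B2, f@B0}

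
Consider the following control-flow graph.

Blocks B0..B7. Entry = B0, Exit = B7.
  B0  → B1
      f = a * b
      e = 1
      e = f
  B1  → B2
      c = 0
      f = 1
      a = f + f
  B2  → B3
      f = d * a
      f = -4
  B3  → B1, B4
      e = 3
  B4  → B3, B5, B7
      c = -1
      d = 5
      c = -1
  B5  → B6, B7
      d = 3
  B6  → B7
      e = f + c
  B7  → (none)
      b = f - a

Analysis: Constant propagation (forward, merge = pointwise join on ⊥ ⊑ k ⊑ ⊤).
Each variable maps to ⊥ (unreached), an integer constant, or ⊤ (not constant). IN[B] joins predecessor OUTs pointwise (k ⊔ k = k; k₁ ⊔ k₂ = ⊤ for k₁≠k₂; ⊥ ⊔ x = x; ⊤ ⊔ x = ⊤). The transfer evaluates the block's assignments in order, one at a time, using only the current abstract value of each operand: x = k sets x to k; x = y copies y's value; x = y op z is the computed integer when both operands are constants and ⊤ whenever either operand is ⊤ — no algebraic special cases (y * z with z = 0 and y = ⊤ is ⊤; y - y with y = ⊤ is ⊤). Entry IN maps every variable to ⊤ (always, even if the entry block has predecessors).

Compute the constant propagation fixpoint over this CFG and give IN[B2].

Answer: {a: 2, b: ⊤, c: 0, d: ⊤, e: ⊤, f: 1}

Working:
Fixpoint table:
  B0: | IN=(all ⊤) | OUT=(all ⊤)
  B1: | IN=(all ⊤) | OUT={a:2, c:0, f:1; rest ⊤}
  B2: | IN={a:2, c:0, f:1; rest ⊤} | OUT={a:2, c:0, f:-4; rest ⊤}
  B3: | IN={a:2, f:-4; rest ⊤} | OUT={a:2, e:3, f:-4; rest ⊤}
  B4: | IN={a:2, e:3, f:-4; rest ⊤} | OUT={a:2, c:-1, d:5, e:3, f:-4; rest ⊤}
  B5: | IN={a:2, c:-1, d:5, e:3, f:-4; rest ⊤} | OUT={a:2, c:-1, d:3, e:3, f:-4; rest ⊤}
  B6: | IN={a:2, c:-1, d:3, e:3, f:-4; rest ⊤} | OUT={a:2, c:-1, d:3, e:-5, f:-4; rest ⊤}
  B7: | IN={a:2, c:-1, f:-4; rest ⊤} | OUT={a:2, b:-6, c:-1, f:-4; rest ⊤}

Merge at B2: IN[B2] = OUT[B1] = {a: 2, b: ⊤, c: 0, d: ⊤, e: ⊤, f: 1}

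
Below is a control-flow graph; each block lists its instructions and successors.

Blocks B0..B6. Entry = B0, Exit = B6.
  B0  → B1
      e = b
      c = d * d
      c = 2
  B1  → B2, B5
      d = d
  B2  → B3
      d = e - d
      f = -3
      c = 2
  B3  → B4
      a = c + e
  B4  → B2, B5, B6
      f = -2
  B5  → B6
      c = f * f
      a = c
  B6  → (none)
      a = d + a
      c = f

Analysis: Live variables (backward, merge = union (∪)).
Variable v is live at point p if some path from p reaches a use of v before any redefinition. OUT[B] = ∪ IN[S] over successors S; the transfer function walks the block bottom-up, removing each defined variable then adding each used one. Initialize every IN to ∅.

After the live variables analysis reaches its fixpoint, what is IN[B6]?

Converged values:
  B0:  IN={b, d, f}  OUT={d, e, f}
  B1:  IN={d, e, f}  OUT={d, e, f}
  B2:  IN={d, e}  OUT={c, d, e}
  B3:  IN={c, d, e}  OUT={a, d, e}
  B4:  IN={a, d, e}  OUT={a, d, e, f}
  B5:  IN={d, f}  OUT={a, d, f}
  B6:  IN={a, d, f}  OUT={}

B6 is the boundary node: OUT[B6] = {}
Applying B6's transfer function to that OUT value gives IN[B6] (row B6 above).

Answer: {a, d, f}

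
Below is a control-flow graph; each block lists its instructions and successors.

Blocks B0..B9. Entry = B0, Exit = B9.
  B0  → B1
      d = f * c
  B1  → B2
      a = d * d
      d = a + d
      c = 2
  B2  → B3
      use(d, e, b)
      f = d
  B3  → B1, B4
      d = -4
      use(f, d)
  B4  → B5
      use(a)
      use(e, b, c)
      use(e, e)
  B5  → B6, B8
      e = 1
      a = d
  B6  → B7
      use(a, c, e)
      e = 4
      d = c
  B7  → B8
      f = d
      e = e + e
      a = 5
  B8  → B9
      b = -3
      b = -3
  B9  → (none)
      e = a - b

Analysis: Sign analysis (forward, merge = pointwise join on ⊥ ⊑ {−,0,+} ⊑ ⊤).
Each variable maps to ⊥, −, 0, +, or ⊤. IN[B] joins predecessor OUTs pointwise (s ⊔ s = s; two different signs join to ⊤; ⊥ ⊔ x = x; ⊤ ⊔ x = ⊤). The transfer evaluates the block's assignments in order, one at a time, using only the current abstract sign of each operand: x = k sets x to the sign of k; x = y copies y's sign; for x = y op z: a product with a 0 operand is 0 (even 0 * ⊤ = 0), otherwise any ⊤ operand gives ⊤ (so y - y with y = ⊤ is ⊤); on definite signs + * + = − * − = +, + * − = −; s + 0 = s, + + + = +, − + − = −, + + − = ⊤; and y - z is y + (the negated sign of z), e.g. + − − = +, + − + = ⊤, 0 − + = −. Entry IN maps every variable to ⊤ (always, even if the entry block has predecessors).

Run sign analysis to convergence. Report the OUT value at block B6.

Answer: {a: -, b: ⊤, c: +, d: +, e: +, f: ⊤}

Derivation:
Converged values:
  B0:   IN=(all ⊤)   OUT=(all ⊤)
  B1:   IN=(all ⊤)   OUT={c:+; rest ⊤}
  B2:   IN={c:+; rest ⊤}   OUT={c:+; rest ⊤}
  B3:   IN={c:+; rest ⊤}   OUT={c:+, d:-; rest ⊤}
  B4:   IN={c:+, d:-; rest ⊤}   OUT={c:+, d:-; rest ⊤}
  B5:   IN={c:+, d:-; rest ⊤}   OUT={a:-, c:+, d:-, e:+; rest ⊤}
  B6:   IN={a:-, c:+, d:-, e:+; rest ⊤}   OUT={a:-, c:+, d:+, e:+; rest ⊤}
  B7:   IN={a:-, c:+, d:+, e:+; rest ⊤}   OUT={a:+, c:+, d:+, e:+, f:+; rest ⊤}
  B8:   IN={c:+, e:+; rest ⊤}   OUT={b:-, c:+, e:+; rest ⊤}
  B9:   IN={b:-, c:+, e:+; rest ⊤}   OUT={b:-, c:+; rest ⊤}

Merge at B6: IN[B6] = OUT[B5] = {a: -, b: ⊤, c: +, d: -, e: +, f: ⊤}
Applying B6's transfer function to that IN value gives OUT[B6] (row B6 above).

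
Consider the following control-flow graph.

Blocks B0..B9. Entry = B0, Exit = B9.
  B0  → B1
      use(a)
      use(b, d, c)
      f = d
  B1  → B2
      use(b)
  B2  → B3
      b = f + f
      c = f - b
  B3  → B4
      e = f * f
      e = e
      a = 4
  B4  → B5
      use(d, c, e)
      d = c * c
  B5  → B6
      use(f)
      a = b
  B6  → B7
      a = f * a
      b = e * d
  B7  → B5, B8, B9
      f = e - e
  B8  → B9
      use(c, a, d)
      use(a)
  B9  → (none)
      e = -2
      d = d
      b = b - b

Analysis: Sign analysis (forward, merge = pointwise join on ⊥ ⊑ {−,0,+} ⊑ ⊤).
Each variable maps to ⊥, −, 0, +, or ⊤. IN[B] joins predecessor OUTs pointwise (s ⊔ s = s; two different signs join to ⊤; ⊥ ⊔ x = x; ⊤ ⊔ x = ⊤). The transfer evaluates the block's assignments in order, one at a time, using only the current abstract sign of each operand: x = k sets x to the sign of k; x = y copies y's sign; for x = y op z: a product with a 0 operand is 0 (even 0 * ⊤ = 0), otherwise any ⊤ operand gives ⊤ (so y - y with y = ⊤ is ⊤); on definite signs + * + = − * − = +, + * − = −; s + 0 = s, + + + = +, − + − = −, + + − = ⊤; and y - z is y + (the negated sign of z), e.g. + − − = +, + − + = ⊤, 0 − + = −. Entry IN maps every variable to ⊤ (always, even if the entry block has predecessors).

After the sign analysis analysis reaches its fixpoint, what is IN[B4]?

Converged values:
  B0: | IN=(all ⊤) | OUT=(all ⊤)
  B1: | IN=(all ⊤) | OUT=(all ⊤)
  B2: | IN=(all ⊤) | OUT=(all ⊤)
  B3: | IN=(all ⊤) | OUT={a:+; rest ⊤}
  B4: | IN={a:+; rest ⊤} | OUT={a:+; rest ⊤}
  B5: | IN=(all ⊤) | OUT=(all ⊤)
  B6: | IN=(all ⊤) | OUT=(all ⊤)
  B7: | IN=(all ⊤) | OUT=(all ⊤)
  B8: | IN=(all ⊤) | OUT=(all ⊤)
  B9: | IN=(all ⊤) | OUT={e:-; rest ⊤}

Merge at B4: IN[B4] = OUT[B3] = {a: +, b: ⊤, c: ⊤, d: ⊤, e: ⊤, f: ⊤}

Answer: {a: +, b: ⊤, c: ⊤, d: ⊤, e: ⊤, f: ⊤}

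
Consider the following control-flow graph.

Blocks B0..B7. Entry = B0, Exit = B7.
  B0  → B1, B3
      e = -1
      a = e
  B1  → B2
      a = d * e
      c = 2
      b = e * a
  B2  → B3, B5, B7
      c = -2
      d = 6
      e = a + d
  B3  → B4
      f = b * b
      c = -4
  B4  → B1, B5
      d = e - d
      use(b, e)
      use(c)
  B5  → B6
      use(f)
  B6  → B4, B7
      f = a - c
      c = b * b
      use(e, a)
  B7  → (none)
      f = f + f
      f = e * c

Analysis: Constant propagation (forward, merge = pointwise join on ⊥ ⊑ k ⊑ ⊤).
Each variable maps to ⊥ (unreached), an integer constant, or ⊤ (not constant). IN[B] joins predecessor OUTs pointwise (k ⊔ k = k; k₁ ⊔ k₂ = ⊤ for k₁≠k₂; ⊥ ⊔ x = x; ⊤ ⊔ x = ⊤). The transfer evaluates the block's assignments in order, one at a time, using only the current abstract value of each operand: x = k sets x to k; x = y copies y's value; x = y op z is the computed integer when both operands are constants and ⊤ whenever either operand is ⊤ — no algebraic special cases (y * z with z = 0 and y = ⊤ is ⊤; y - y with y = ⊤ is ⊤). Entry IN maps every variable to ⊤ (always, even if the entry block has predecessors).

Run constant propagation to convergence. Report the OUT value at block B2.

Answer: {a: ⊤, b: ⊤, c: -2, d: 6, e: ⊤, f: ⊤}

Derivation:
Per-block solution:
  B0: | IN=(all ⊤) | OUT={a:-1, e:-1; rest ⊤}
  B1: | IN=(all ⊤) | OUT={c:2; rest ⊤}
  B2: | IN={c:2; rest ⊤} | OUT={c:-2, d:6; rest ⊤}
  B3: | IN=(all ⊤) | OUT={c:-4; rest ⊤}
  B4: | IN=(all ⊤) | OUT=(all ⊤)
  B5: | IN=(all ⊤) | OUT=(all ⊤)
  B6: | IN=(all ⊤) | OUT=(all ⊤)
  B7: | IN=(all ⊤) | OUT=(all ⊤)

Merge at B2: IN[B2] = OUT[B1] = {a: ⊤, b: ⊤, c: 2, d: ⊤, e: ⊤, f: ⊤}
Applying B2's transfer function to that IN value gives OUT[B2] (row B2 above).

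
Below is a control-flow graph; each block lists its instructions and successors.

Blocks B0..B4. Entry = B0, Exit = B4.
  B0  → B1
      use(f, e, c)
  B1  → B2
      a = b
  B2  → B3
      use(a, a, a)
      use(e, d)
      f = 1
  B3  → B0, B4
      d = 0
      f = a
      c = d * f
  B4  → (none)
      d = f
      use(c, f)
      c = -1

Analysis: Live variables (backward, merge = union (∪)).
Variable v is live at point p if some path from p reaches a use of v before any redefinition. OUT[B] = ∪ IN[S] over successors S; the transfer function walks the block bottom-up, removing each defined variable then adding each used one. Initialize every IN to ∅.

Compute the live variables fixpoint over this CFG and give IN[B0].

Answer: {b, c, d, e, f}

Derivation:
Fixpoint table:
  B0: | IN={b, c, d, e, f} | OUT={b, d, e}
  B1: | IN={b, d, e} | OUT={a, b, d, e}
  B2: | IN={a, b, d, e} | OUT={a, b, e}
  B3: | IN={a, b, e} | OUT={b, c, d, e, f}
  B4: | IN={c, f} | OUT={}

Merge at B0: OUT[B0] = IN[B1] = {b, d, e}
Applying B0's transfer function to that OUT value gives IN[B0] (row B0 above).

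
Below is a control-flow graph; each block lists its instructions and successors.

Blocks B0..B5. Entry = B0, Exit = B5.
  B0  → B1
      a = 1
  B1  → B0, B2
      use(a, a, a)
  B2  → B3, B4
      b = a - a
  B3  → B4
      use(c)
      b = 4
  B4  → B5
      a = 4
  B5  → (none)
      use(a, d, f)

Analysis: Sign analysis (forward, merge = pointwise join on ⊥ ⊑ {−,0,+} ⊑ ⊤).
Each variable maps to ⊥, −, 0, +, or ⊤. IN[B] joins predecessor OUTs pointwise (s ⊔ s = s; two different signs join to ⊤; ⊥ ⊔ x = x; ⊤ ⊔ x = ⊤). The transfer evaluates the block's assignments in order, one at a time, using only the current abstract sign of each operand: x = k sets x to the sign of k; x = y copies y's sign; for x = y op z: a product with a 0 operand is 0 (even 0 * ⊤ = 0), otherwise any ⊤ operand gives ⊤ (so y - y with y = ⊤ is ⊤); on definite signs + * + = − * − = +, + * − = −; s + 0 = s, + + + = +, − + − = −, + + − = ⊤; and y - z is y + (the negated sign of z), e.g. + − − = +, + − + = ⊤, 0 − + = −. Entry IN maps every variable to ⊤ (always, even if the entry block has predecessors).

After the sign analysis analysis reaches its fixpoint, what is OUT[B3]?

Answer: {a: +, b: +, c: ⊤, d: ⊤, e: ⊤, f: ⊤}

Working:
Per-block solution:
  B0: | IN=(all ⊤) | OUT={a:+; rest ⊤}
  B1: | IN={a:+; rest ⊤} | OUT={a:+; rest ⊤}
  B2: | IN={a:+; rest ⊤} | OUT={a:+; rest ⊤}
  B3: | IN={a:+; rest ⊤} | OUT={a:+, b:+; rest ⊤}
  B4: | IN={a:+; rest ⊤} | OUT={a:+; rest ⊤}
  B5: | IN={a:+; rest ⊤} | OUT={a:+; rest ⊤}

Merge at B3: IN[B3] = OUT[B2] = {a: +, b: ⊤, c: ⊤, d: ⊤, e: ⊤, f: ⊤}
Applying B3's transfer function to that IN value gives OUT[B3] (row B3 above).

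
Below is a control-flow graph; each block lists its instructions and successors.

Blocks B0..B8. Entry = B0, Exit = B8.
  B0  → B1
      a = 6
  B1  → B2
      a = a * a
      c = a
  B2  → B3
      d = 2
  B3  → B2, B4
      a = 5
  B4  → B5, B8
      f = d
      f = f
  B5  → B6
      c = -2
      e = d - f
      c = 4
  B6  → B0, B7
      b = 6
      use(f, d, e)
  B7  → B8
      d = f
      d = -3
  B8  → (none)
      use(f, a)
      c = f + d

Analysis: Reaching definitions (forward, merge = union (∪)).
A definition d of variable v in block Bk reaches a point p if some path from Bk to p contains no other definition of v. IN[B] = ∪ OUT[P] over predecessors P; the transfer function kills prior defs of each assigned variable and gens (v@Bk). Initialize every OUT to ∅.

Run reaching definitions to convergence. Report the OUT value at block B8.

Fixpoint table:
  B0:  IN={a@B3, b@B6, c@B5, d@B2, e@B5, f@B4}  OUT={a@B0, b@B6, c@B5, d@B2, e@B5, f@B4}
  B1:  IN={a@B0, b@B6, c@B5, d@B2, e@B5, f@B4}  OUT={a@B1, b@B6, c@B1, d@B2, e@B5, f@B4}
  B2:  IN={a@B1, a@B3, b@B6, c@B1, d@B2, e@B5, f@B4}  OUT={a@B1, a@B3, b@B6, c@B1, d@B2, e@B5, f@B4}
  B3:  IN={a@B1, a@B3, b@B6, c@B1, d@B2, e@B5, f@B4}  OUT={a@B3, b@B6, c@B1, d@B2, e@B5, f@B4}
  B4:  IN={a@B3, b@B6, c@B1, d@B2, e@B5, f@B4}  OUT={a@B3, b@B6, c@B1, d@B2, e@B5, f@B4}
  B5:  IN={a@B3, b@B6, c@B1, d@B2, e@B5, f@B4}  OUT={a@B3, b@B6, c@B5, d@B2, e@B5, f@B4}
  B6:  IN={a@B3, b@B6, c@B5, d@B2, e@B5, f@B4}  OUT={a@B3, b@B6, c@B5, d@B2, e@B5, f@B4}
  B7:  IN={a@B3, b@B6, c@B5, d@B2, e@B5, f@B4}  OUT={a@B3, b@B6, c@B5, d@B7, e@B5, f@B4}
  B8:  IN={a@B3, b@B6, c@B1, c@B5, d@B2, d@B7, e@B5, f@B4}  OUT={a@B3, b@B6, c@B8, d@B2, d@B7, e@B5, f@B4}

Merge at B8: IN[B8] = OUT[B4] ⊔ OUT[B7] = {a@B3, b@B6, c@B1, c@B5, d@B2, d@B7, e@B5, f@B4}
Applying B8's transfer function to that IN value gives OUT[B8] (row B8 above).

Answer: {a@B3, b@B6, c@B8, d@B2, d@B7, e@B5, f@B4}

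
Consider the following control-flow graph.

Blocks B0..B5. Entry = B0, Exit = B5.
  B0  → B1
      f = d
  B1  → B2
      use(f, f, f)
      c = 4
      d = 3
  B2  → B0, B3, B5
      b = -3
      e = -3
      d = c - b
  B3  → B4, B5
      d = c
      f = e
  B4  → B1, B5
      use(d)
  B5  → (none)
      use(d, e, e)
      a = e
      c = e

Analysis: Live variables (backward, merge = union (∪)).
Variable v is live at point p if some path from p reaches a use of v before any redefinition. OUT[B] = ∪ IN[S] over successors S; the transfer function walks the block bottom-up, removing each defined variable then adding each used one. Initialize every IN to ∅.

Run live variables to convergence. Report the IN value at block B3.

Answer: {c, e}

Trace:
Fixpoint table:
  B0:  IN={d}  OUT={f}
  B1:  IN={f}  OUT={c}
  B2:  IN={c}  OUT={c, d, e}
  B3:  IN={c, e}  OUT={d, e, f}
  B4:  IN={d, e, f}  OUT={d, e, f}
  B5:  IN={d, e}  OUT={}

Merge at B3: OUT[B3] = IN[B4] ⊔ IN[B5] = {d, e, f}
Applying B3's transfer function to that OUT value gives IN[B3] (row B3 above).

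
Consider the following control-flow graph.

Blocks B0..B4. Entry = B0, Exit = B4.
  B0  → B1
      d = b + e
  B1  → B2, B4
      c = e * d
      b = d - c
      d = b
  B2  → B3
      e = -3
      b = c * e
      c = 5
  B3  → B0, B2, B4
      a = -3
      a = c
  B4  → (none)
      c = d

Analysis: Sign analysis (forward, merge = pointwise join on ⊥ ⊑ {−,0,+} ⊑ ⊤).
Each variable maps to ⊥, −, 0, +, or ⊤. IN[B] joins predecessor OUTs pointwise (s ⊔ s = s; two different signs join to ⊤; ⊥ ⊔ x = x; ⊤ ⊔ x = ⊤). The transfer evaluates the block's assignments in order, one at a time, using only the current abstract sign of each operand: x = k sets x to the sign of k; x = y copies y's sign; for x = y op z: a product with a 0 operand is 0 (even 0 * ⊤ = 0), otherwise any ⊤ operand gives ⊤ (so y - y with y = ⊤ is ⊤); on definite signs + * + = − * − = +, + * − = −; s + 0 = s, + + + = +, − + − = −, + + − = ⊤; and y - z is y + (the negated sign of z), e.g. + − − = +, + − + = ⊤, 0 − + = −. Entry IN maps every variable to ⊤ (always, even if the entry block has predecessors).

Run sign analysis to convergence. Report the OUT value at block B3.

Answer: {a: +, b: ⊤, c: +, d: ⊤, e: -, f: ⊤}

Trace:
Per-block solution:
  B0:   IN=(all ⊤)   OUT=(all ⊤)
  B1:   IN=(all ⊤)   OUT=(all ⊤)
  B2:   IN=(all ⊤)   OUT={c:+, e:-; rest ⊤}
  B3:   IN={c:+, e:-; rest ⊤}   OUT={a:+, c:+, e:-; rest ⊤}
  B4:   IN=(all ⊤)   OUT=(all ⊤)

Merge at B3: IN[B3] = OUT[B2] = {a: ⊤, b: ⊤, c: +, d: ⊤, e: -, f: ⊤}
Applying B3's transfer function to that IN value gives OUT[B3] (row B3 above).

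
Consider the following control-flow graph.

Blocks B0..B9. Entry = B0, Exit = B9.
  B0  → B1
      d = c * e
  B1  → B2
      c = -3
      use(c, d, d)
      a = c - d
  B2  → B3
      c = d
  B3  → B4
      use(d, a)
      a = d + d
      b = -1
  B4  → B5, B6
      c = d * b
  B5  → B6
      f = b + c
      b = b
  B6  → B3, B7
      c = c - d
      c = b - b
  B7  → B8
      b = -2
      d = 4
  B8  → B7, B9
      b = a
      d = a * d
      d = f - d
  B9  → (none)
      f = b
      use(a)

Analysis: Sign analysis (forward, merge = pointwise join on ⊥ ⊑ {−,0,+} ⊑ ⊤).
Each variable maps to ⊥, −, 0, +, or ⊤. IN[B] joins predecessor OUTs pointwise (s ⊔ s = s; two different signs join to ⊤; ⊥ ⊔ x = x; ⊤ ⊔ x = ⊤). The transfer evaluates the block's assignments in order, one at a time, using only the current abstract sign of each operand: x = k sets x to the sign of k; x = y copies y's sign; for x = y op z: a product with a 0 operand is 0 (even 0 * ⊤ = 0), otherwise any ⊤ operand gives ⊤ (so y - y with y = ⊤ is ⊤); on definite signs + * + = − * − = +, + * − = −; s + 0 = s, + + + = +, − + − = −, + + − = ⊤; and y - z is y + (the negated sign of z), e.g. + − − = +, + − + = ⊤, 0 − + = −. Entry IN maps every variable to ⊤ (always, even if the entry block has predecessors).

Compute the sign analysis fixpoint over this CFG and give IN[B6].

Fixpoint table:
  B0: | IN=(all ⊤) | OUT=(all ⊤)
  B1: | IN=(all ⊤) | OUT={c:-; rest ⊤}
  B2: | IN={c:-; rest ⊤} | OUT=(all ⊤)
  B3: | IN=(all ⊤) | OUT={b:-; rest ⊤}
  B4: | IN={b:-; rest ⊤} | OUT={b:-; rest ⊤}
  B5: | IN={b:-; rest ⊤} | OUT={b:-; rest ⊤}
  B6: | IN={b:-; rest ⊤} | OUT={b:-; rest ⊤}
  B7: | IN=(all ⊤) | OUT={b:-, d:+; rest ⊤}
  B8: | IN={b:-, d:+; rest ⊤} | OUT=(all ⊤)
  B9: | IN=(all ⊤) | OUT=(all ⊤)

Merge at B6: IN[B6] = OUT[B4] ⊔ OUT[B5] = {a: ⊤, b: -, c: ⊤, d: ⊤, e: ⊤, f: ⊤}

Answer: {a: ⊤, b: -, c: ⊤, d: ⊤, e: ⊤, f: ⊤}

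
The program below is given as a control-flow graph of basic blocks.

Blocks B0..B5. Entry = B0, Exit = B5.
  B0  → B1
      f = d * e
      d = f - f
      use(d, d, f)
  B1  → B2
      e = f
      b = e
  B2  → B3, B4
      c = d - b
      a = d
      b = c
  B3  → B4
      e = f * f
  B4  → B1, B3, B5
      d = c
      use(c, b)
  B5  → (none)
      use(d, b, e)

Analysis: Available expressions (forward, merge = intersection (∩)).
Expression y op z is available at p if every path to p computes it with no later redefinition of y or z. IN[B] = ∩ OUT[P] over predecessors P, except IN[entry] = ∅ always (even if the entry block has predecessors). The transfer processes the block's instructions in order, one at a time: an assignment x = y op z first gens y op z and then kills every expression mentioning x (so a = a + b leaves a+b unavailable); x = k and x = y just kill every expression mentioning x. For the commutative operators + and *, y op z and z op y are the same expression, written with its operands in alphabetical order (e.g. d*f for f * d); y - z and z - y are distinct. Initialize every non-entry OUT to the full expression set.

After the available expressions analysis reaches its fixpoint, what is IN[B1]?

Per-block solution:
  B0:  IN={}  OUT={f-f}
  B1:  IN={f-f}  OUT={f-f}
  B2:  IN={f-f}  OUT={f-f}
  B3:  IN={f-f}  OUT={f*f, f-f}
  B4:  IN={f-f}  OUT={f-f}
  B5:  IN={f-f}  OUT={f-f}

Merge at B1: IN[B1] = OUT[B0] ∩ OUT[B4] = {f-f}

Answer: {f-f}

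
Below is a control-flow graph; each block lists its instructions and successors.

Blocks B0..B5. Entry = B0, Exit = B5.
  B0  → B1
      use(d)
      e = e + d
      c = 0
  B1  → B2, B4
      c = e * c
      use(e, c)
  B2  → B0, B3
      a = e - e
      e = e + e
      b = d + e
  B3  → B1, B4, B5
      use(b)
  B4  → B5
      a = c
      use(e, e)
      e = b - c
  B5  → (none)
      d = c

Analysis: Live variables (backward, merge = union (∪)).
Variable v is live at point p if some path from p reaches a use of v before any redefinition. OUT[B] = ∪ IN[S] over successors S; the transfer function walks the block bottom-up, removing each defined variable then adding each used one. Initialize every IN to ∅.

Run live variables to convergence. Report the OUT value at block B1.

Answer: {b, c, d, e}

Derivation:
Per-block solution:
  B0:   IN={b, d, e}   OUT={b, c, d, e}
  B1:   IN={b, c, d, e}   OUT={b, c, d, e}
  B2:   IN={c, d, e}   OUT={b, c, d, e}
  B3:   IN={b, c, d, e}   OUT={b, c, d, e}
  B4:   IN={b, c, e}   OUT={c}
  B5:   IN={c}   OUT={}

Merge at B1: OUT[B1] = IN[B2] ⊔ IN[B4] = {b, c, d, e}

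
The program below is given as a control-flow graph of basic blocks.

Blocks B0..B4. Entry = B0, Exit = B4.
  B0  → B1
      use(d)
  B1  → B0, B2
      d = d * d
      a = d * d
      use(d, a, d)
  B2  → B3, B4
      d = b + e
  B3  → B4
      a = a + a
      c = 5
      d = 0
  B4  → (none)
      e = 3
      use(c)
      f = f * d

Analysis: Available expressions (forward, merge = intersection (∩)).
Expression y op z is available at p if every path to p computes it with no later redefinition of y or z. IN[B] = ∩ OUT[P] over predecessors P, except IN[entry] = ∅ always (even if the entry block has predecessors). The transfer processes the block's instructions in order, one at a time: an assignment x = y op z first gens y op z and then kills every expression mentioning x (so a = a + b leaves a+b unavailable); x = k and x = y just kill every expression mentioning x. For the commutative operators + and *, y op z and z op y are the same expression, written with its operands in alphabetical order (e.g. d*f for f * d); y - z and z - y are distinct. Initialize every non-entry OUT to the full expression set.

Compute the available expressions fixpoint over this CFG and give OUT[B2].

Per-block solution:
  B0:   IN={}   OUT={}
  B1:   IN={}   OUT={d*d}
  B2:   IN={d*d}   OUT={b+e}
  B3:   IN={b+e}   OUT={b+e}
  B4:   IN={b+e}   OUT={}

Merge at B2: IN[B2] = OUT[B1] = {d*d}
Applying B2's transfer function to that IN value gives OUT[B2] (row B2 above).

Answer: {b+e}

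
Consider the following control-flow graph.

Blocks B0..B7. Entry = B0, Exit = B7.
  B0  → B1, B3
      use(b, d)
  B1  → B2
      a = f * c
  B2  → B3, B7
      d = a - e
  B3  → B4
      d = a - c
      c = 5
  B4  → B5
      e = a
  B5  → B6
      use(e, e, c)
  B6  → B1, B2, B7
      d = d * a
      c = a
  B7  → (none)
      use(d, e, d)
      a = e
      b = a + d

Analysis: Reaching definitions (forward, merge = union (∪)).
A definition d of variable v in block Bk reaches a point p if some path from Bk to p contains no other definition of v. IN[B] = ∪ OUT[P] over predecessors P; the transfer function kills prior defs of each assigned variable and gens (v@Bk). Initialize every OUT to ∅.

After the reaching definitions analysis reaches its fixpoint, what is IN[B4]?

Per-block solution:
  B0:   IN={}   OUT={}
  B1:   IN={a@B1, c@B6, d@B6, e@B4}   OUT={a@B1, c@B6, d@B6, e@B4}
  B2:   IN={a@B1, c@B6, d@B6, e@B4}   OUT={a@B1, c@B6, d@B2, e@B4}
  B3:   IN={a@B1, c@B6, d@B2, e@B4}   OUT={a@B1, c@B3, d@B3, e@B4}
  B4:   IN={a@B1, c@B3, d@B3, e@B4}   OUT={a@B1, c@B3, d@B3, e@B4}
  B5:   IN={a@B1, c@B3, d@B3, e@B4}   OUT={a@B1, c@B3, d@B3, e@B4}
  B6:   IN={a@B1, c@B3, d@B3, e@B4}   OUT={a@B1, c@B6, d@B6, e@B4}
  B7:   IN={a@B1, c@B6, d@B2, d@B6, e@B4}   OUT={a@B7, b@B7, c@B6, d@B2, d@B6, e@B4}

Merge at B4: IN[B4] = OUT[B3] = {a@B1, c@B3, d@B3, e@B4}

Answer: {a@B1, c@B3, d@B3, e@B4}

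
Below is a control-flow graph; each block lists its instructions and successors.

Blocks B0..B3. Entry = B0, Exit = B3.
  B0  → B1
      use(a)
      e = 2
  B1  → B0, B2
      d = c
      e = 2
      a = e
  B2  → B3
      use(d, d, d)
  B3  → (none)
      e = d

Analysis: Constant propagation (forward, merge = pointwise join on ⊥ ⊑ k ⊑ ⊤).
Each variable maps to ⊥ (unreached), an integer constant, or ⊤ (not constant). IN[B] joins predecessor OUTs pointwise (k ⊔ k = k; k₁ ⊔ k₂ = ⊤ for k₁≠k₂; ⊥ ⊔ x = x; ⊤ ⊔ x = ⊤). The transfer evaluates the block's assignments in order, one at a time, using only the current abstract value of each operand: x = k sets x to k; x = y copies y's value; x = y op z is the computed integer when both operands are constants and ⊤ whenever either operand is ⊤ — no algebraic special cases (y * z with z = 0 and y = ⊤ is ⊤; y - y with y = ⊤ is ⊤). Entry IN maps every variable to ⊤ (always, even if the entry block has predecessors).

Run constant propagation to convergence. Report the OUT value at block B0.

Fixpoint table:
  B0:   IN=(all ⊤)   OUT={e:2; rest ⊤}
  B1:   IN={e:2; rest ⊤}   OUT={a:2, e:2; rest ⊤}
  B2:   IN={a:2, e:2; rest ⊤}   OUT={a:2, e:2; rest ⊤}
  B3:   IN={a:2, e:2; rest ⊤}   OUT={a:2; rest ⊤}

Merge at B0 (entry node, so the boundary value (all ⊤) is joined with the incoming edge(s)): IN[B0] = (all ⊤) ⊔ OUT[B1] = {a: ⊤, b: ⊤, c: ⊤, d: ⊤, e: ⊤, f: ⊤}
Applying B0's transfer function to that IN value gives OUT[B0] (row B0 above).

Answer: {a: ⊤, b: ⊤, c: ⊤, d: ⊤, e: 2, f: ⊤}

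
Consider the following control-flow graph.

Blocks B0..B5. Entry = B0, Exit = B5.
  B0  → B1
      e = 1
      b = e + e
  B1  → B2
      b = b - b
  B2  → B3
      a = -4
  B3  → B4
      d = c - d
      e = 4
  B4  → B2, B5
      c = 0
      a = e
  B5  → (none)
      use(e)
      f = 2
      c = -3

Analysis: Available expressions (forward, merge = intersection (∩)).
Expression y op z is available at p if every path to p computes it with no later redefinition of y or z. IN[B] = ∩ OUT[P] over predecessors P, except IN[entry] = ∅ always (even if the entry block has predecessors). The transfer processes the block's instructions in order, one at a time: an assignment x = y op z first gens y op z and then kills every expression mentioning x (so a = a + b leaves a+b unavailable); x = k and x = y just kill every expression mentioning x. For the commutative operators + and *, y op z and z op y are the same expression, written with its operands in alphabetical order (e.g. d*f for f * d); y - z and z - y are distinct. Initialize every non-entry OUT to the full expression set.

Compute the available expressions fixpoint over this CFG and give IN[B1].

Answer: {e+e}

Derivation:
Fixpoint table:
  B0:   IN={}   OUT={e+e}
  B1:   IN={e+e}   OUT={e+e}
  B2:   IN={}   OUT={}
  B3:   IN={}   OUT={}
  B4:   IN={}   OUT={}
  B5:   IN={}   OUT={}

Merge at B1: IN[B1] = OUT[B0] = {e+e}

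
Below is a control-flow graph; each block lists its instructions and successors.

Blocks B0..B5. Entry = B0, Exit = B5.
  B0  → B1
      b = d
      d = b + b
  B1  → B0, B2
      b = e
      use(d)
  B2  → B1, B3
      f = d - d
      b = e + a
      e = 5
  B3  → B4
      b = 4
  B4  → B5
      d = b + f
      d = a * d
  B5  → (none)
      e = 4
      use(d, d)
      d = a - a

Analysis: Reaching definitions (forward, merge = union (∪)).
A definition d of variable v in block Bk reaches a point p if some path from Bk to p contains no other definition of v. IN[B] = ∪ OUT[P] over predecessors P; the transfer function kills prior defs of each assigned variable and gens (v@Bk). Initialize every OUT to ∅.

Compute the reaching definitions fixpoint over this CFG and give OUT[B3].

Per-block solution:
  B0:   IN={b@B1, d@B0, e@B2, f@B2}   OUT={b@B0, d@B0, e@B2, f@B2}
  B1:   IN={b@B0, b@B2, d@B0, e@B2, f@B2}   OUT={b@B1, d@B0, e@B2, f@B2}
  B2:   IN={b@B1, d@B0, e@B2, f@B2}   OUT={b@B2, d@B0, e@B2, f@B2}
  B3:   IN={b@B2, d@B0, e@B2, f@B2}   OUT={b@B3, d@B0, e@B2, f@B2}
  B4:   IN={b@B3, d@B0, e@B2, f@B2}   OUT={b@B3, d@B4, e@B2, f@B2}
  B5:   IN={b@B3, d@B4, e@B2, f@B2}   OUT={b@B3, d@B5, e@B5, f@B2}

Merge at B3: IN[B3] = OUT[B2] = {b@B2, d@B0, e@B2, f@B2}
Applying B3's transfer function to that IN value gives OUT[B3] (row B3 above).

Answer: {b@B3, d@B0, e@B2, f@B2}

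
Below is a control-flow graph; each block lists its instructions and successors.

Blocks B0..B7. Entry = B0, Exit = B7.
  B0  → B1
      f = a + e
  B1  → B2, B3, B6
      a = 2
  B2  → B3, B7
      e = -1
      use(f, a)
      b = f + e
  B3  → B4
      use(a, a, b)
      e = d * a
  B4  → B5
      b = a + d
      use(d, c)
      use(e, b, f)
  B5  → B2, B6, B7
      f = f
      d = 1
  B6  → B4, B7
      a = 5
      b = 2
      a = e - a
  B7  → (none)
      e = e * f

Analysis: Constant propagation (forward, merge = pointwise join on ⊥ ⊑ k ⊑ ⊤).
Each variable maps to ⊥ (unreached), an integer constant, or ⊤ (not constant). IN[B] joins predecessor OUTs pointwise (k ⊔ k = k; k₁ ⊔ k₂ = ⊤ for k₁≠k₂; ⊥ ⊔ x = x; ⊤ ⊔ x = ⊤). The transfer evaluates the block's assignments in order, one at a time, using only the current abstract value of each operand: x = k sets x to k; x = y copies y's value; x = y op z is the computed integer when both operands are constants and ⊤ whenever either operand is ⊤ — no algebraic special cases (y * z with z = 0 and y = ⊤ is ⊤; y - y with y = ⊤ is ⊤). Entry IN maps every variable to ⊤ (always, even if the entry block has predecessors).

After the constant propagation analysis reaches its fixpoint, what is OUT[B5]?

Fixpoint table:
  B0:  IN=(all ⊤)  OUT=(all ⊤)
  B1:  IN=(all ⊤)  OUT={a:2; rest ⊤}
  B2:  IN=(all ⊤)  OUT={e:-1; rest ⊤}
  B3:  IN=(all ⊤)  OUT=(all ⊤)
  B4:  IN=(all ⊤)  OUT=(all ⊤)
  B5:  IN=(all ⊤)  OUT={d:1; rest ⊤}
  B6:  IN=(all ⊤)  OUT={b:2; rest ⊤}
  B7:  IN=(all ⊤)  OUT=(all ⊤)

Merge at B5: IN[B5] = OUT[B4] = {a: ⊤, b: ⊤, c: ⊤, d: ⊤, e: ⊤, f: ⊤}
Applying B5's transfer function to that IN value gives OUT[B5] (row B5 above).

Answer: {a: ⊤, b: ⊤, c: ⊤, d: 1, e: ⊤, f: ⊤}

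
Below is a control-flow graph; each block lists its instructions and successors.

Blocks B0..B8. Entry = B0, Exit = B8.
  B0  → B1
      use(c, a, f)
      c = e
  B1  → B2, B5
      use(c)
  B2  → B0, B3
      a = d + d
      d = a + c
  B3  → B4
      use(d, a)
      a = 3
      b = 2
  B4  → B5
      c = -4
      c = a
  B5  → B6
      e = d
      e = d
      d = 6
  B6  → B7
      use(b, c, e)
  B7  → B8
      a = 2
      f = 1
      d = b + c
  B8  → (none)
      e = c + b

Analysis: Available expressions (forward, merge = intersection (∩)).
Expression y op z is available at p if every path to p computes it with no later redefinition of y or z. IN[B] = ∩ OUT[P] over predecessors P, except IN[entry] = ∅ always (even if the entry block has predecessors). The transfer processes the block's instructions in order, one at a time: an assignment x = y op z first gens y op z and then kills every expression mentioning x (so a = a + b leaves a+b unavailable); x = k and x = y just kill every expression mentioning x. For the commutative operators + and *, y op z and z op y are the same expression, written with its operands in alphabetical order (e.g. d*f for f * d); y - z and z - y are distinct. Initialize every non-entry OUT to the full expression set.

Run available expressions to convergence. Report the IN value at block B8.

Fixpoint table:
  B0:   IN={}   OUT={}
  B1:   IN={}   OUT={}
  B2:   IN={}   OUT={a+c}
  B3:   IN={a+c}   OUT={}
  B4:   IN={}   OUT={}
  B5:   IN={}   OUT={}
  B6:   IN={}   OUT={}
  B7:   IN={}   OUT={b+c}
  B8:   IN={b+c}   OUT={b+c}

Merge at B8: IN[B8] = OUT[B7] = {b+c}

Answer: {b+c}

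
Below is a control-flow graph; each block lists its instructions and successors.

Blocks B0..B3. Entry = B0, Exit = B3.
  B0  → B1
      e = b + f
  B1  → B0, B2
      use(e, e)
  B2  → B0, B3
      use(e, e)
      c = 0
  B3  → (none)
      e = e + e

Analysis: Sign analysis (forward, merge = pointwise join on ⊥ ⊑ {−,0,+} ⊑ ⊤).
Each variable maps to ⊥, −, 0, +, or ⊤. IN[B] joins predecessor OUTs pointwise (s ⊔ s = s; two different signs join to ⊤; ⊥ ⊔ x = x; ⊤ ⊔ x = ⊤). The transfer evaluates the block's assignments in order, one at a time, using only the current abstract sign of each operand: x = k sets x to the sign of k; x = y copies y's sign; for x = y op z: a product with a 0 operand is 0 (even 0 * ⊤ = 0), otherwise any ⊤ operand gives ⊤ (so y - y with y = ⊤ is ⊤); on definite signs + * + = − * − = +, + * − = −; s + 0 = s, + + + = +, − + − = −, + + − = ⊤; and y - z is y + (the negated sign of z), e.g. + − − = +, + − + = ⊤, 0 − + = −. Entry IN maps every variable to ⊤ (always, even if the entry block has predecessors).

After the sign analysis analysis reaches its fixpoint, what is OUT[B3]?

Converged values:
  B0: | IN=(all ⊤) | OUT=(all ⊤)
  B1: | IN=(all ⊤) | OUT=(all ⊤)
  B2: | IN=(all ⊤) | OUT={c:0; rest ⊤}
  B3: | IN={c:0; rest ⊤} | OUT={c:0; rest ⊤}

Merge at B3: IN[B3] = OUT[B2] = {a: ⊤, b: ⊤, c: 0, d: ⊤, e: ⊤, f: ⊤}
Applying B3's transfer function to that IN value gives OUT[B3] (row B3 above).

Answer: {a: ⊤, b: ⊤, c: 0, d: ⊤, e: ⊤, f: ⊤}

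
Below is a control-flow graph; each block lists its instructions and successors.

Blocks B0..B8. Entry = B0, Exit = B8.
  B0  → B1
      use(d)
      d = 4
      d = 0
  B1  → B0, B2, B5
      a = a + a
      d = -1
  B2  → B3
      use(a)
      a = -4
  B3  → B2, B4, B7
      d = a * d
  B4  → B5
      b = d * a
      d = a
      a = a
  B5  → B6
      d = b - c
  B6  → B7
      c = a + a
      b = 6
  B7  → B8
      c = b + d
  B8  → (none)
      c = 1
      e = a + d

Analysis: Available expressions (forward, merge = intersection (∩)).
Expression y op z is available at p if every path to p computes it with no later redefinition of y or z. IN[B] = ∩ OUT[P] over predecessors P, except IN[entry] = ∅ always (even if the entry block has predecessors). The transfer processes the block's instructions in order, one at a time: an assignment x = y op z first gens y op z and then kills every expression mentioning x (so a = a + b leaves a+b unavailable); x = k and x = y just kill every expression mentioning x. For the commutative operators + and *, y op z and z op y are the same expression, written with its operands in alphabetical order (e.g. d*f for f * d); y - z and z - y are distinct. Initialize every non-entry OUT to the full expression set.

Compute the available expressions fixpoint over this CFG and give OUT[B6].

Answer: {a+a}

Working:
Per-block solution:
  B0:   IN={}   OUT={}
  B1:   IN={}   OUT={}
  B2:   IN={}   OUT={}
  B3:   IN={}   OUT={}
  B4:   IN={}   OUT={}
  B5:   IN={}   OUT={b-c}
  B6:   IN={b-c}   OUT={a+a}
  B7:   IN={}   OUT={b+d}
  B8:   IN={b+d}   OUT={a+d, b+d}

Merge at B6: IN[B6] = OUT[B5] = {b-c}
Applying B6's transfer function to that IN value gives OUT[B6] (row B6 above).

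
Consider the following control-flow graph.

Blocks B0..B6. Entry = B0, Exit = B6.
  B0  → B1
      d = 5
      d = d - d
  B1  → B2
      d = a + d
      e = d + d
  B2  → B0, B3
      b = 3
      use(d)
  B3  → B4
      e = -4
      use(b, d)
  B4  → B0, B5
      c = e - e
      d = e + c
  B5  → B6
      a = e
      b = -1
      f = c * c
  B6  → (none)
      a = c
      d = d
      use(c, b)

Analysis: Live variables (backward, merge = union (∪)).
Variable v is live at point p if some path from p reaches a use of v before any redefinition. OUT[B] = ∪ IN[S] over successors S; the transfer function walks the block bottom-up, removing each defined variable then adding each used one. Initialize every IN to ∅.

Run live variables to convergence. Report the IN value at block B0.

Answer: {a}

Trace:
Per-block solution:
  B0:   IN={a}   OUT={a, d}
  B1:   IN={a, d}   OUT={a, d}
  B2:   IN={a, d}   OUT={a, b, d}
  B3:   IN={a, b, d}   OUT={a, e}
  B4:   IN={a, e}   OUT={a, c, d, e}
  B5:   IN={c, d, e}   OUT={b, c, d}
  B6:   IN={b, c, d}   OUT={}

Merge at B0: OUT[B0] = IN[B1] = {a, d}
Applying B0's transfer function to that OUT value gives IN[B0] (row B0 above).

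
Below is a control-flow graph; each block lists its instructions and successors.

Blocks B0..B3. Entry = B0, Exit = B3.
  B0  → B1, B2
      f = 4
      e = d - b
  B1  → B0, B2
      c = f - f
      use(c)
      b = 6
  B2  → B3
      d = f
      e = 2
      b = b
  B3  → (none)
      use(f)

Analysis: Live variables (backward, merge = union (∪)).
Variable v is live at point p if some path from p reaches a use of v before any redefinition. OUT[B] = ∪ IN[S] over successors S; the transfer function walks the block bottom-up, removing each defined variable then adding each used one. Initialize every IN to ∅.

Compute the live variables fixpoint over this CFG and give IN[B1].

Answer: {d, f}

Derivation:
Per-block solution:
  B0:  IN={b, d}  OUT={b, d, f}
  B1:  IN={d, f}  OUT={b, d, f}
  B2:  IN={b, f}  OUT={f}
  B3:  IN={f}  OUT={}

Merge at B1: OUT[B1] = IN[B0] ⊔ IN[B2] = {b, d, f}
Applying B1's transfer function to that OUT value gives IN[B1] (row B1 above).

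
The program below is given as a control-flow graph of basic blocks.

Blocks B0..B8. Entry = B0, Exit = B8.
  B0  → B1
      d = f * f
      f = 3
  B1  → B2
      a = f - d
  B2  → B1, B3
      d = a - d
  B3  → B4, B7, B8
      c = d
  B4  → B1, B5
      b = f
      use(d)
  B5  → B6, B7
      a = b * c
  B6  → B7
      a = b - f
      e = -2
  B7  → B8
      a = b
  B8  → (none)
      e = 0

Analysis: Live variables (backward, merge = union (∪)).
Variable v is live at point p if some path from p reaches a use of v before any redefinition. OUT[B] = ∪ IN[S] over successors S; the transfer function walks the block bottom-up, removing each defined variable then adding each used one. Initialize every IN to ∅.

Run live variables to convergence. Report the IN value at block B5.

Answer: {b, c, f}

Derivation:
Converged values:
  B0:  IN={b, f}  OUT={b, d, f}
  B1:  IN={b, d, f}  OUT={a, b, d, f}
  B2:  IN={a, b, d, f}  OUT={b, d, f}
  B3:  IN={b, d, f}  OUT={b, c, d, f}
  B4:  IN={c, d, f}  OUT={b, c, d, f}
  B5:  IN={b, c, f}  OUT={b, f}
  B6:  IN={b, f}  OUT={b}
  B7:  IN={b}  OUT={}
  B8:  IN={}  OUT={}

Merge at B5: OUT[B5] = IN[B6] ⊔ IN[B7] = {b, f}
Applying B5's transfer function to that OUT value gives IN[B5] (row B5 above).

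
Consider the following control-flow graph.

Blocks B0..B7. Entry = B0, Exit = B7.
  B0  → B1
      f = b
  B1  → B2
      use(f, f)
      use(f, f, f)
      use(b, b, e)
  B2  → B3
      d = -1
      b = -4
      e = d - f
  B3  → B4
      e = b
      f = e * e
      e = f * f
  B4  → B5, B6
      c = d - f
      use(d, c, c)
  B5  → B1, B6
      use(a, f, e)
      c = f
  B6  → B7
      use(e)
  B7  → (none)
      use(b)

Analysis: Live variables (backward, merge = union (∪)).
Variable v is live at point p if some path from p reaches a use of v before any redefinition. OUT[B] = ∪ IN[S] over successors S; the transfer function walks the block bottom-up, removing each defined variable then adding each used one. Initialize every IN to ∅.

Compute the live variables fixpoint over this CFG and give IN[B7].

Fixpoint table:
  B0: | IN={a, b, e} | OUT={a, b, e, f}
  B1: | IN={a, b, e, f} | OUT={a, f}
  B2: | IN={a, f} | OUT={a, b, d}
  B3: | IN={a, b, d} | OUT={a, b, d, e, f}
  B4: | IN={a, b, d, e, f} | OUT={a, b, e, f}
  B5: | IN={a, b, e, f} | OUT={a, b, e, f}
  B6: | IN={b, e} | OUT={b}
  B7: | IN={b} | OUT={}

B7 is the boundary node: OUT[B7] = {}
Applying B7's transfer function to that OUT value gives IN[B7] (row B7 above).

Answer: {b}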